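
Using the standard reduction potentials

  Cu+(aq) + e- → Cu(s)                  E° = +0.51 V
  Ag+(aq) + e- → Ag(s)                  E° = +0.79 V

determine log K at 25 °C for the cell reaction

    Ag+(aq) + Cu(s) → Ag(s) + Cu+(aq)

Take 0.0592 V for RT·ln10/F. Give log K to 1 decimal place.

log K = 4.7

The Ag⁺/Ag couple is reduced (cathode); E°cell = +0.79 − (+0.51) = +0.28 V with n = 1.
At equilibrium E = 0, so log K = nE°cell / 0.0592 = (1)(+0.28) / 0.0592 = 4.7.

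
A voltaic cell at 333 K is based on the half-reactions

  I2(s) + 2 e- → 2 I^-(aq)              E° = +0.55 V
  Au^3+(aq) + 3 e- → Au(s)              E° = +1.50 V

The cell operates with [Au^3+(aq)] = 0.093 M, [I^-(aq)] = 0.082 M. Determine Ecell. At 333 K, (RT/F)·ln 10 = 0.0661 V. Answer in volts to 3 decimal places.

+0.855 V

Since E°(Au³⁺/Au) > E°(I₂/I⁻), Au³⁺/Au serves as the cathode.
E°cell = +1.50 − (+0.55) = +0.95 V, with n = 6 electrons transferred.
Balancing gives 2 Au^3+(aq) + 6 I^-(aq) → 2 Au(s) + 3 I2(s); hence Q = 1 / ([Au^3+(aq)]^2·[I^-(aq)]^6) = 3.8×10^8 (log Q = 8.580).
By the Nernst equation, E = +0.95 − (0.0661/6)·(8.580) = +0.855 V.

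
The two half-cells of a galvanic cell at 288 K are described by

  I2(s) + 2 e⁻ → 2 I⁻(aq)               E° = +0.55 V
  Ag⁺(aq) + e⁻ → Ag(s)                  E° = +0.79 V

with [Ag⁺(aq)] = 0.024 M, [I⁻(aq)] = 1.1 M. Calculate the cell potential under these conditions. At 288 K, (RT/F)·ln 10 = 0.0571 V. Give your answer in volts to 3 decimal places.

+0.150 V

Since E°(Ag⁺/Ag) > E°(I₂/I⁻), Ag⁺/Ag serves as the cathode.
The standard potential is +0.79 − (+0.55) = +0.24 V and the balanced reaction transfers n = 2 electrons.
Balancing gives 2 Ag⁺(aq) + 2 I⁻(aq) → 2 Ag(s) + I2(s); hence Q = 1 / ([Ag⁺(aq)]^2·[I⁻(aq)]^2) = 1.43×10^3 (log Q = 3.157).
Applying E = E° − (RT ln10/nF)·log Q gives +0.24 − (0.0571/2)(3.157) = +0.150 V.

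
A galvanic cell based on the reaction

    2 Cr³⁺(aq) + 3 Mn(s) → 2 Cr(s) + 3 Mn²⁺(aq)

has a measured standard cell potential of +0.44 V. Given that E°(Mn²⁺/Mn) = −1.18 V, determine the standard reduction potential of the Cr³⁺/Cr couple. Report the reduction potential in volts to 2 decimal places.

−0.74 V

In the reaction as written the Cr³⁺/Cr couple is reduced (cathode) and Mn²⁺/Mn is oxidized (anode), so E°cell = E°(Cr³⁺/Cr) − E°(Mn²⁺/Mn).
E°(Cr³⁺/Cr) = E°cell + E°(anode) = +0.44 + (−1.18) = −0.74 V.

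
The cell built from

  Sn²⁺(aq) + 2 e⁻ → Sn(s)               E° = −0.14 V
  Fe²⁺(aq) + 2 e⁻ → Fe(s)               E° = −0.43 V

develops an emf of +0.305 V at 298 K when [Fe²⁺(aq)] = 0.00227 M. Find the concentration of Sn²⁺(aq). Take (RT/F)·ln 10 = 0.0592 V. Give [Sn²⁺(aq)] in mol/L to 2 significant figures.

0.0073 M

With Sn²⁺/Sn at the cathode and Fe²⁺/Fe at the anode, E°cell = −0.14 − (−0.43) = +0.29 V (n = 2).
Since E = E° − (0.0592/n)·log Q, log Q = n(E° − E)/0.0592 = −0.507.
For Sn²⁺(aq) + Fe(s) → Sn(s) + Fe²⁺(aq), the reaction quotient is Q = [Fe²⁺(aq)] / [Sn²⁺(aq)].
Isolating [Sn²⁺(aq)] in Q = 10^{−0.507} yields log [Sn²⁺(aq)] = −2.137, i.e. 0.0073 M.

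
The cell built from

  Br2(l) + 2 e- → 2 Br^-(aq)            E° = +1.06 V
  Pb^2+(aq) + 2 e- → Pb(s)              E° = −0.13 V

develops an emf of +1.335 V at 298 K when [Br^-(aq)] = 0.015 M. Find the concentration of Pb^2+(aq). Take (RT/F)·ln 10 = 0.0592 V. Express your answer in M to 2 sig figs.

The Br₂/Br⁻ couple has the larger reduction potential, so it is the cathode: E°cell = +1.06 − (−0.13) = +1.19 V and n = 2.
From the Nernst equation, log Q = n(E° − E)/0.0592 = 2·(+1.19 − (+1.335))/0.0592 = −4.899.
The balanced reaction is Br2(l) + Pb(s) → 2 Br^-(aq) + Pb^2+(aq), so Q = [Br^-(aq)]^2·[Pb^2+(aq)].
Solving for the unknown gives log [Pb^2+(aq)] = −1.251, so [Pb^2+(aq)] ≈ 0.056 M.

0.056 M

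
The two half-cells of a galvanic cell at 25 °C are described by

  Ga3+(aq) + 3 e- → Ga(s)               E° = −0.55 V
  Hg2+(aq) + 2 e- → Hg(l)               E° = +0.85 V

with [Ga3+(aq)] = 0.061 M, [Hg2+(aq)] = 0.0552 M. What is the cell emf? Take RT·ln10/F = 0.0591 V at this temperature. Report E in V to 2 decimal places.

Hg²⁺/Hg is reduced (cathode, E° = +0.85 V) and Ga³⁺/Ga is oxidized (anode).
E°cell = +0.85 − (−0.55) = +1.40 V, with n = 6 electrons transferred.
For the overall reaction 3 Hg2+(aq) + 2 Ga(s) → 3 Hg(l) + 2 Ga3+(aq), Q = [Ga3+(aq)]^2 / [Hg2+(aq)]^3 = 22.1, giving log Q = 1.345.
By the Nernst equation, E = +1.40 − (0.0591/6)·(1.345) = +1.39 V.

+1.39 V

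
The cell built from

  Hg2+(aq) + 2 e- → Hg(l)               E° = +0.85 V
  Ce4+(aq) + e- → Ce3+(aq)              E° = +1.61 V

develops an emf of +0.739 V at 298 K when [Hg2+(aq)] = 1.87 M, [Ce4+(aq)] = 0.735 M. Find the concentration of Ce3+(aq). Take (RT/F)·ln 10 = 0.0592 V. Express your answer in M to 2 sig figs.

With Ce⁴⁺/Ce³⁺ at the cathode and Hg²⁺/Hg at the anode, E°cell = +1.61 − (+0.85) = +0.76 V (n = 2).
Rearranging E = E° − (0.0592/n)·log Q gives log Q = 2(+0.76 − (+0.739))/0.0592 = 0.709.
Balancing electrons gives 2 Ce4+(aq) + Hg(l) → 2 Ce3+(aq) + Hg2+(aq); thus Q = ([Ce3+(aq)]^2·[Hg2+(aq)]) / [Ce4+(aq)]^2.
Isolating [Ce3+(aq)] in Q = 10^{0.709} yields log [Ce3+(aq)] = 0.085, i.e. 1.2 M.

1.2 M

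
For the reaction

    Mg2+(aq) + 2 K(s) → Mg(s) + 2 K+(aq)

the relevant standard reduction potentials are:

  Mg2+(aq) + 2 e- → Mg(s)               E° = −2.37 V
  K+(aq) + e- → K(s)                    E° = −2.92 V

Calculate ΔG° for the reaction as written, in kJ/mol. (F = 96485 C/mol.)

−106 kJ/mol

In the reaction as written Mg2+(aq) is reduced, so the Mg²⁺/Mg couple is the cathode and K⁺/K is the anode.
E°cell = −2.37 − (−2.92) = +0.55 V; balancing electrons gives n = 2.
ΔG° = −nFE°cell = −(2)(96485)(+0.55) J/mol = −106 kJ/mol.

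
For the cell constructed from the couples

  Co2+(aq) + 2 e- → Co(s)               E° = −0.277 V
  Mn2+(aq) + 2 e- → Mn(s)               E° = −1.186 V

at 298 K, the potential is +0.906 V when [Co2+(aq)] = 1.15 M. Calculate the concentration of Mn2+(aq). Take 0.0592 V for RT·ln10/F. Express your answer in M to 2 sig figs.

1.5 M

The Co²⁺/Co couple has the larger reduction potential, so it is the cathode: E°cell = −0.277 − (−1.186) = +0.909 V and n = 2.
Since E = E° − (0.0592/n)·log Q, log Q = n(E° − E)/0.0592 = 0.101.
Balancing electrons gives Co2+(aq) + Mn(s) → Co(s) + Mn2+(aq); thus Q = [Mn2+(aq)] / [Co2+(aq)].
Isolating [Mn2+(aq)] in Q = 10^{0.101} yields log [Mn2+(aq)] = 0.162, i.e. 1.5 M.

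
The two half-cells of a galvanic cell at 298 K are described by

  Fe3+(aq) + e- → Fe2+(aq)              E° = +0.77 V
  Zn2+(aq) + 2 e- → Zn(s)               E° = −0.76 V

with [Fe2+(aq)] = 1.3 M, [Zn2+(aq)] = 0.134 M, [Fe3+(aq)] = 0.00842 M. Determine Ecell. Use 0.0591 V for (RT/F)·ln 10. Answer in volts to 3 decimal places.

+1.426 V

Fe³⁺/Fe²⁺ is reduced (cathode, E° = +0.77 V) and Zn²⁺/Zn is oxidized (anode).
The standard potential is +0.77 − (−0.76) = +1.53 V and the balanced reaction transfers n = 2 electrons.
For the overall reaction 2 Fe3+(aq) + Zn(s) → 2 Fe2+(aq) + Zn2+(aq), Q = ([Fe2+(aq)]^2·[Zn2+(aq)]) / [Fe3+(aq)]^2 = 3.19×10^3, giving log Q = 3.504.
E = E° − (0.0591/n)·log Q = +1.53 − (0.0591/2)(3.504) = +1.426 V.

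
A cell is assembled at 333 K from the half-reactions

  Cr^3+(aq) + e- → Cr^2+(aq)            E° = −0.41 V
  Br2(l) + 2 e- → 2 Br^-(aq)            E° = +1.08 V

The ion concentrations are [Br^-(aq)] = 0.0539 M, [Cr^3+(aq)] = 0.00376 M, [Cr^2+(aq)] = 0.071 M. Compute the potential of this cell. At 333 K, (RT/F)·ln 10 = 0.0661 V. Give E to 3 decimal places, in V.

The Br₂/Br⁻ couple has the more positive E°, so it is the cathode; Cr³⁺/Cr²⁺ is the anode.
E°cell = +1.08 − (−0.41) = +1.49 V, with n = 2 electrons transferred.
For the overall reaction Br2(l) + 2 Cr^2+(aq) → 2 Br^-(aq) + 2 Cr^3+(aq), Q = ([Br^-(aq)]^2·[Cr^3+(aq)]^2) / [Cr^2+(aq)]^2 = 8.15×10^−6, giving log Q = −5.089.
Applying E = E° − (RT ln10/nF)·log Q gives +1.49 − (0.0661/2)(−5.089) = +1.658 V.

+1.658 V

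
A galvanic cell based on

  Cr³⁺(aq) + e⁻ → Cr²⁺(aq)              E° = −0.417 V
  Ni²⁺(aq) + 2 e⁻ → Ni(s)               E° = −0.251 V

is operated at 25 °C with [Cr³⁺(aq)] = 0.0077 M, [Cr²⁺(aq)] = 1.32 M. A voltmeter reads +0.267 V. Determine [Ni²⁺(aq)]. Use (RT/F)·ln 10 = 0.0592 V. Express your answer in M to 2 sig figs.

0.088 M

The Ni²⁺/Ni couple has the larger reduction potential, so it is the cathode: E°cell = −0.251 − (−0.417) = +0.166 V and n = 2.
From the Nernst equation, log Q = n(E° − E)/0.0592 = 2·(+0.166 − (+0.267))/0.0592 = −3.412.
For Ni²⁺(aq) + 2 Cr²⁺(aq) → Ni(s) + 2 Cr³⁺(aq), the reaction quotient is Q = [Cr³⁺(aq)]^2 / ([Ni²⁺(aq)]·[Cr²⁺(aq)]^2).
Solving for the unknown gives log [Ni²⁺(aq)] = −1.056, so [Ni²⁺(aq)] ≈ 0.088 M.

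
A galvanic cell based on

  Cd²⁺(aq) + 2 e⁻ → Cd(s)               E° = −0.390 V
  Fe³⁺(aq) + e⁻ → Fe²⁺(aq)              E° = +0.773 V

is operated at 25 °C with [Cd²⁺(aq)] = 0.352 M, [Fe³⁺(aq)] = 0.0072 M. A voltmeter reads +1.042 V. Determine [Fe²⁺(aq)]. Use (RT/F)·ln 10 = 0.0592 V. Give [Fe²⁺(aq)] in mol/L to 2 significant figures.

With Fe³⁺/Fe²⁺ at the cathode and Cd²⁺/Cd at the anode, E°cell = +0.773 − (−0.390) = +1.163 V (n = 2).
Since E = E° − (0.0592/n)·log Q, log Q = n(E° − E)/0.0592 = 4.088.
Balancing electrons gives 2 Fe³⁺(aq) + Cd(s) → 2 Fe²⁺(aq) + Cd²⁺(aq); thus Q = ([Fe²⁺(aq)]^2·[Cd²⁺(aq)]) / [Fe³⁺(aq)]^2.
Solving for the unknown gives log [Fe²⁺(aq)] = 0.128, so [Fe²⁺(aq)] ≈ 1.3 M.

1.3 M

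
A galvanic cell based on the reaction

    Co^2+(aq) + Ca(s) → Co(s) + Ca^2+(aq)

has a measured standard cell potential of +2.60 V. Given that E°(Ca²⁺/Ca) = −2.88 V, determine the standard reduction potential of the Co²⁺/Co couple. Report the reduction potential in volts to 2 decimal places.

In the reaction as written the Co²⁺/Co couple is reduced (cathode) and Ca²⁺/Ca is oxidized (anode), so E°cell = E°(Co²⁺/Co) − E°(Ca²⁺/Ca).
E°(Co²⁺/Co) = E°cell + E°(anode) = +2.60 + (−2.88) = −0.28 V.

−0.28 V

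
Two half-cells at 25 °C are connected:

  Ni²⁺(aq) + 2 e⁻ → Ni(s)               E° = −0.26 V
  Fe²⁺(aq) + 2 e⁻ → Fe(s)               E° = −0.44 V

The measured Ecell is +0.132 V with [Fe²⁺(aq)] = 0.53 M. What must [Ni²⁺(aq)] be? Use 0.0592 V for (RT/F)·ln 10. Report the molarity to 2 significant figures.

With Ni²⁺/Ni at the cathode and Fe²⁺/Fe at the anode, E°cell = −0.26 − (−0.44) = +0.18 V (n = 2).
Since E = E° − (0.0592/n)·log Q, log Q = n(E° − E)/0.0592 = 1.622.
Balancing electrons gives Ni²⁺(aq) + Fe(s) → Ni(s) + Fe²⁺(aq); thus Q = [Fe²⁺(aq)] / [Ni²⁺(aq)].
Substituting the known concentrations and solving, log [Ni²⁺(aq)] = −1.898 and [Ni²⁺(aq)] = 0.013 M.

0.013 M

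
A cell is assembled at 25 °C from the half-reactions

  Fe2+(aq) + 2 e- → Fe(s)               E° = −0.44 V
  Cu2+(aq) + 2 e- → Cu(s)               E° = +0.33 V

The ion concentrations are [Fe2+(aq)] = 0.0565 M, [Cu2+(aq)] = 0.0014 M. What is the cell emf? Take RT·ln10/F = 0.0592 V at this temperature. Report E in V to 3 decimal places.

+0.722 V

Since E°(Cu²⁺/Cu) > E°(Fe²⁺/Fe), Cu²⁺/Cu serves as the cathode.
The standard potential is +0.33 − (−0.44) = +0.77 V and the balanced reaction transfers n = 2 electrons.
For the overall reaction Cu2+(aq) + Fe(s) → Cu(s) + Fe2+(aq), Q = [Fe2+(aq)] / [Cu2+(aq)] = 40.4, giving log Q = 1.606.
Applying E = E° − (RT ln10/nF)·log Q gives +0.77 − (0.0592/2)(1.606) = +0.722 V.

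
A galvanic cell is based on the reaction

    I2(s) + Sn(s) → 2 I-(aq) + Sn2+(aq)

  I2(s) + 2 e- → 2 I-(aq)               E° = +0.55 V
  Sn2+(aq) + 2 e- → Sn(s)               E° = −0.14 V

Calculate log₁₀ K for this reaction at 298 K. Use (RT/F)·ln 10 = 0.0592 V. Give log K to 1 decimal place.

The I₂/I⁻ couple is reduced (cathode); E°cell = +0.55 − (−0.14) = +0.69 V with n = 2.
At equilibrium E = 0, so log K = nE°cell / 0.0592 = (2)(+0.69) / 0.0592 = 23.3.

log K = 23.3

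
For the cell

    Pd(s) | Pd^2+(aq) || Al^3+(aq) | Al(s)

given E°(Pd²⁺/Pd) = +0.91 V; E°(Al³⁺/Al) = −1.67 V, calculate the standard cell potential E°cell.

−2.58 V

By convention the left-hand electrode in cell notation is the anode (oxidation) and the right-hand electrode is the cathode (reduction).
E°cell = E°(right) − E°(left) = −1.67 − (+0.91) = −2.58 V.
The negative sign shows that, as written, the cell would require an external voltage to drive the reaction.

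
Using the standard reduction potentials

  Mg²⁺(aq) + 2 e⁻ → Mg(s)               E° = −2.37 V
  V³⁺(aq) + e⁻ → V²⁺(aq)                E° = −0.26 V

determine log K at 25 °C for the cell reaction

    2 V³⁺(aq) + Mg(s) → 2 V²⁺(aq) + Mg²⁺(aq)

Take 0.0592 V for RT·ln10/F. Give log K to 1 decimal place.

The V³⁺/V²⁺ couple is reduced (cathode); E°cell = −0.26 − (−2.37) = +2.11 V with n = 2.
At equilibrium E = 0, so log K = nE°cell / 0.0592 = (2)(+2.11) / 0.0592 = 71.3.

log K = 71.3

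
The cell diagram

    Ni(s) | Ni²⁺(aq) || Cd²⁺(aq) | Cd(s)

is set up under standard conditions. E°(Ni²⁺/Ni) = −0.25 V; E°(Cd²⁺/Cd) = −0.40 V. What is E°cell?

By convention the left-hand electrode in cell notation is the anode (oxidation) and the right-hand electrode is the cathode (reduction).
E°cell = E°(right) − E°(left) = −0.40 − (−0.25) = −0.15 V.
The negative sign shows that, as written, the cell would require an external voltage to drive the reaction.

−0.15 V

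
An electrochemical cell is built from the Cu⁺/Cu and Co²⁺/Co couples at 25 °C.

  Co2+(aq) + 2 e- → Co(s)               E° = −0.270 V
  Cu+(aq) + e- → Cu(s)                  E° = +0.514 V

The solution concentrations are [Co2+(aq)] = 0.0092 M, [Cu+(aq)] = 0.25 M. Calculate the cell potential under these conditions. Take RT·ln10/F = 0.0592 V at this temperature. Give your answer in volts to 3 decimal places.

Since E°(Cu⁺/Cu) > E°(Co²⁺/Co), Cu⁺/Cu serves as the cathode.
E°cell = +0.514 − (−0.270) = +0.784 V, with n = 2 electrons transferred.
The balanced reaction is 2 Cu+(aq) + Co(s) → 2 Cu(s) + Co2+(aq), so Q = [Co2+(aq)] / [Cu+(aq)]^2 = 0.147 and log Q = −0.832.
By the Nernst equation, E = +0.784 − (0.0592/2)·(−0.832) = +0.809 V.

+0.809 V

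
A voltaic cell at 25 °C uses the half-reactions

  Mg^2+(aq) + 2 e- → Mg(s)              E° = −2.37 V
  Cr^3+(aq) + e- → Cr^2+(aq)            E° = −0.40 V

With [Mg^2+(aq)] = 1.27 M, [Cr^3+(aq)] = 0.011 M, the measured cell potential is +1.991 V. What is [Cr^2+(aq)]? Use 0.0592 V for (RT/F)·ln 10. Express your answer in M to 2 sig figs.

Cr³⁺/Cr²⁺ is the cathode (higher E°); E°cell = −0.40 − (−2.37) = +1.97 V with n = 2.
Rearranging E = E° − (0.0592/n)·log Q gives log Q = 2(+1.97 − (+1.991))/0.0592 = −0.709.
For 2 Cr^3+(aq) + Mg(s) → 2 Cr^2+(aq) + Mg^2+(aq), the reaction quotient is Q = ([Cr^2+(aq)]^2·[Mg^2+(aq)]) / [Cr^3+(aq)]^2.
Isolating [Cr^2+(aq)] in Q = 10^{−0.709} yields log [Cr^2+(aq)] = −2.365, i.e. 0.0043 M.

0.0043 M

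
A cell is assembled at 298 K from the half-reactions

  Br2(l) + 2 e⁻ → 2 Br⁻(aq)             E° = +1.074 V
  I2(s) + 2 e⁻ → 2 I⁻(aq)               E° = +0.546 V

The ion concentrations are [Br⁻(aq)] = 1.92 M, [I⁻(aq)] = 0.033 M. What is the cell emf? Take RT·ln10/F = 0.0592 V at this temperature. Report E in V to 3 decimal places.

Br₂/Br⁻ is reduced (cathode, E° = +1.074 V) and I₂/I⁻ is oxidized (anode).
E°cell = E°cat − E°an = +1.074 − (+0.546) = +0.528 V; n = 2.
The balanced reaction is Br2(l) + 2 I⁻(aq) → 2 Br⁻(aq) + I2(s), so Q = [Br⁻(aq)]^2 / [I⁻(aq)]^2 = 3.39×10^3 and log Q = 3.530.
By the Nernst equation, E = +0.528 − (0.0592/2)·(3.530) = +0.424 V.

+0.424 V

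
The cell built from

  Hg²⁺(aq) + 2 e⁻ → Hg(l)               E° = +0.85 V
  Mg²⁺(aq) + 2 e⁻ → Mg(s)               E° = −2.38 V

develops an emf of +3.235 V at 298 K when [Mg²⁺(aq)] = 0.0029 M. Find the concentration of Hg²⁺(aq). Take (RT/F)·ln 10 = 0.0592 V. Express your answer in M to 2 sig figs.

0.0043 M

The Hg²⁺/Hg couple has the larger reduction potential, so it is the cathode: E°cell = +0.85 − (−2.38) = +3.23 V and n = 2.
Since E = E° − (0.0592/n)·log Q, log Q = n(E° − E)/0.0592 = −0.169.
The balanced reaction is Hg²⁺(aq) + Mg(s) → Hg(l) + Mg²⁺(aq), so Q = [Mg²⁺(aq)] / [Hg²⁺(aq)].
Solving for the unknown gives log [Hg²⁺(aq)] = −2.369, so [Hg²⁺(aq)] ≈ 0.0043 M.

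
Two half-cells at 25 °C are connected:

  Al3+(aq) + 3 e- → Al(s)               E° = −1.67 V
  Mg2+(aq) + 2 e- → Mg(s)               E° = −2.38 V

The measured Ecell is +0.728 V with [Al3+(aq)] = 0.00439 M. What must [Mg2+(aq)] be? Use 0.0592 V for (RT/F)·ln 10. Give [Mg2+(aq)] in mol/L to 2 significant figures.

The Al³⁺/Al couple has the larger reduction potential, so it is the cathode: E°cell = −1.67 − (−2.38) = +0.71 V and n = 6.
Rearranging E = E° − (0.0592/n)·log Q gives log Q = 6(+0.71 − (+0.728))/0.0592 = −1.824.
For 2 Al3+(aq) + 3 Mg(s) → 2 Al(s) + 3 Mg2+(aq), the reaction quotient is Q = [Mg2+(aq)]^3 / [Al3+(aq)]^2.
Isolating [Mg2+(aq)] in Q = 10^{−1.824} yields log [Mg2+(aq)] = −2.180, i.e. 0.0066 M.

0.0066 M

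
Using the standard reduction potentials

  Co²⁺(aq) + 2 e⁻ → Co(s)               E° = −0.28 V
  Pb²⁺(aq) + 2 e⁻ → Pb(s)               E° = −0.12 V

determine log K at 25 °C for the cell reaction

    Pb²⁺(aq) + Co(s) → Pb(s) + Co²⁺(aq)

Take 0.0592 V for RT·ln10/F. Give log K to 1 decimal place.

log K = 5.4

The Pb²⁺/Pb couple is reduced (cathode); E°cell = −0.12 − (−0.28) = +0.16 V with n = 2.
At equilibrium E = 0, so log K = nE°cell / 0.0592 = (2)(+0.16) / 0.0592 = 5.4.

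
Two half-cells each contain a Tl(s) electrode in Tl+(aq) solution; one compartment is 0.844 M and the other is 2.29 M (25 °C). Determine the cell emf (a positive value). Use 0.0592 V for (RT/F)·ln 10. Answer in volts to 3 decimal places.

0.026 V

For a concentration cell E°cell = 0, since both electrodes use the same couple.
The compartment with the higher Tl+(aq) concentration (2.29 M) acts as the cathode; ions are reduced there and produced at the dilute (0.844 M) anode.
With n = 1, Ecell = −(0.0592/1)·log([dilute]/[conc]) = −(0.0592/1)·log(0.844/2.29) = +0.026 V.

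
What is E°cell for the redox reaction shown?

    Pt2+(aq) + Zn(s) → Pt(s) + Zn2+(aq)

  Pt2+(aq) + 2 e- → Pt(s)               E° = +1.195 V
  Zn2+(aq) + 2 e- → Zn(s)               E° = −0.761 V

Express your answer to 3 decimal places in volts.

+1.956 V

In the reaction as written, Pt2+(aq) is reduced (cathode) and Zn2+(aq) is produced by oxidation at the anode.
E°cell = E°(cathode) − E°(anode) = +1.195 − (−0.761) = +1.956 V.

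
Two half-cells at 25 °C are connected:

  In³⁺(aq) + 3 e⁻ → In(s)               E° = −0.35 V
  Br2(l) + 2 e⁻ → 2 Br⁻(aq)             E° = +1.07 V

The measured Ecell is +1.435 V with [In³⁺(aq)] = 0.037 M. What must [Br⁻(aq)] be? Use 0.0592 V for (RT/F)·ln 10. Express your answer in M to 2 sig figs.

1.7 M

Br₂/Br⁻ is the cathode (higher E°); E°cell = +1.07 − (−0.35) = +1.42 V with n = 6.
From the Nernst equation, log Q = n(E° − E)/0.0592 = 6·(+1.42 − (+1.435))/0.0592 = −1.520.
The balanced reaction is 3 Br2(l) + 2 In(s) → 6 Br⁻(aq) + 2 In³⁺(aq), so Q = [Br⁻(aq)]^6·[In³⁺(aq)]^2.
Solving for the unknown gives log [Br⁻(aq)] = 0.224, so [Br⁻(aq)] ≈ 1.7 M.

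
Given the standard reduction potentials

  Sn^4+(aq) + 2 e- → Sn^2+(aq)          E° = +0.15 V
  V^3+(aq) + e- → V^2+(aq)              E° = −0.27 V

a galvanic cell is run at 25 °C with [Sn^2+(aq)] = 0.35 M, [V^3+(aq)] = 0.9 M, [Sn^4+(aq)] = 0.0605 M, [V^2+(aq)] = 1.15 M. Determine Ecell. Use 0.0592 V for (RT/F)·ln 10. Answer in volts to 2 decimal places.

+0.40 V

Sn⁴⁺/Sn²⁺ is reduced (cathode, E° = +0.15 V) and V³⁺/V²⁺ is oxidized (anode).
E°cell = +0.15 − (−0.27) = +0.42 V, with n = 2 electrons transferred.
For the overall reaction Sn^4+(aq) + 2 V^2+(aq) → Sn^2+(aq) + 2 V^3+(aq), Q = ([Sn^2+(aq)]·[V^3+(aq)]^2) / ([Sn^4+(aq)]·[V^2+(aq)]^2) = 3.54, giving log Q = 0.549.
By the Nernst equation, E = +0.42 − (0.0592/2)·(0.549) = +0.40 V.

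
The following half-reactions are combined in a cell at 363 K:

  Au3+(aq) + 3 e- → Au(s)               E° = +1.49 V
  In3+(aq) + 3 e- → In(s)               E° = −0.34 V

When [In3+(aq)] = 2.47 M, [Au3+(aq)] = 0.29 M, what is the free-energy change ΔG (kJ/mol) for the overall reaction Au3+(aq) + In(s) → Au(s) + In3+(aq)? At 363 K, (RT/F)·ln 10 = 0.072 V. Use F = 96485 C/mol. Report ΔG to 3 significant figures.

−523 kJ/mol

With Au³⁺/Au reduced at the cathode, E°cell = +1.49 − (−0.34) = +1.83 V and n = 3.
Here Q = [In3+(aq)] / [Au3+(aq)] = 8.52 (log Q = 0.930), giving E = +1.83 − (0.072/3)·(0.930) = +1.8077 V.
ΔG = −nFE = −(3)(96485)(+1.8077) J/mol = −523 kJ/mol.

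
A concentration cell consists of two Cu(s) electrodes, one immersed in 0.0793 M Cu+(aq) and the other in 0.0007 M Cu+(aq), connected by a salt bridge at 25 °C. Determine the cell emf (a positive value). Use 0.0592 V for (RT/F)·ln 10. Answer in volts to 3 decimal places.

For a concentration cell E°cell = 0, since both electrodes use the same couple.
The compartment with the higher Cu+(aq) concentration (0.0793 M) acts as the cathode; ions are reduced there and produced at the dilute (0.0007 M) anode.
With n = 1, Ecell = −(0.0592/1)·log([dilute]/[conc]) = −(0.0592/1)·log(0.0007/0.0793) = +0.122 V.

0.122 V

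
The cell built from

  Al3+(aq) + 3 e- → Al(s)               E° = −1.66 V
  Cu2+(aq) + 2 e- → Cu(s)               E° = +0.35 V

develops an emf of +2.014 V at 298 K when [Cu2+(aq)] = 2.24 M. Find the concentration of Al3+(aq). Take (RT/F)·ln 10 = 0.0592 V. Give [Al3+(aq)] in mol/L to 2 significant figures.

With Cu²⁺/Cu at the cathode and Al³⁺/Al at the anode, E°cell = +0.35 − (−1.66) = +2.01 V (n = 6).
Rearranging E = E° − (0.0592/n)·log Q gives log Q = 6(+2.01 − (+2.014))/0.0592 = −0.405.
The balanced reaction is 3 Cu2+(aq) + 2 Al(s) → 3 Cu(s) + 2 Al3+(aq), so Q = [Al3+(aq)]^2 / [Cu2+(aq)]^3.
Substituting the known concentrations and solving, log [Al3+(aq)] = 0.323 and [Al3+(aq)] = 2.1 M.

2.1 M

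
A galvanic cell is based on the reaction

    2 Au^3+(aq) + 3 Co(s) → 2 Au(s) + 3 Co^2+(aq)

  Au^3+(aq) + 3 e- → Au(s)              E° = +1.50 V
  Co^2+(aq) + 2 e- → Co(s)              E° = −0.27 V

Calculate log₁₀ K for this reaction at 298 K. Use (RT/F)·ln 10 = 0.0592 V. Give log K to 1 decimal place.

log K = 179.4

The Au³⁺/Au couple is reduced (cathode); E°cell = +1.50 − (−0.27) = +1.77 V with n = 6.
At equilibrium E = 0, so log K = nE°cell / 0.0592 = (6)(+1.77) / 0.0592 = 179.4.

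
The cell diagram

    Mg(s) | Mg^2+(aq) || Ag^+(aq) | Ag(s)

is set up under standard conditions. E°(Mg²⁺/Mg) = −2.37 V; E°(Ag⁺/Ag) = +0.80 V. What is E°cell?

+3.17 V

By convention the left-hand electrode in cell notation is the anode (oxidation) and the right-hand electrode is the cathode (reduction).
E°cell = E°(right) − E°(left) = +0.80 − (−2.37) = +3.17 V.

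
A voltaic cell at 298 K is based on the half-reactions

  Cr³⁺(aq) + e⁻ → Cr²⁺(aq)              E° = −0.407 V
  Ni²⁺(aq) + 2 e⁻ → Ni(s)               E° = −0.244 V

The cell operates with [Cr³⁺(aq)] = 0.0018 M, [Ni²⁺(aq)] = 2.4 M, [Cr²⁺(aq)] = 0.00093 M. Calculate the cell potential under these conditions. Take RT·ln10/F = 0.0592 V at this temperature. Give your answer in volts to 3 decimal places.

Ni²⁺/Ni is reduced (cathode, E° = −0.244 V) and Cr³⁺/Cr²⁺ is oxidized (anode).
E°cell = −0.244 − (−0.407) = +0.163 V, with n = 2 electrons transferred.
The balanced reaction is Ni²⁺(aq) + 2 Cr²⁺(aq) → Ni(s) + 2 Cr³⁺(aq), so Q = [Cr³⁺(aq)]^2 / ([Ni²⁺(aq)]·[Cr²⁺(aq)]^2) = 1.56 and log Q = 0.193.
Applying E = E° − (RT ln10/nF)·log Q gives +0.163 − (0.0592/2)(0.193) = +0.157 V.

+0.157 V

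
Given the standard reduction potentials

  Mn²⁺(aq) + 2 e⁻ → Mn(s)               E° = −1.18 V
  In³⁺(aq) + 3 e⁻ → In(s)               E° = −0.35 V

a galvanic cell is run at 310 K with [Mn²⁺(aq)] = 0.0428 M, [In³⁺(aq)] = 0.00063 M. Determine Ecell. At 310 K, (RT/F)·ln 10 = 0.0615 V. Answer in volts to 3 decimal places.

Since E°(In³⁺/In) > E°(Mn²⁺/Mn), In³⁺/In serves as the cathode.
E°cell = −0.35 − (−1.18) = +0.83 V, with n = 6 electrons transferred.
For the overall reaction 2 In³⁺(aq) + 3 Mn(s) → 2 In(s) + 3 Mn²⁺(aq), Q = [Mn²⁺(aq)]^3 / [In³⁺(aq)]^2 = 198, giving log Q = 2.296.
E = E° − (0.0615/n)·log Q = +0.83 − (0.0615/6)(2.296) = +0.806 V.

+0.806 V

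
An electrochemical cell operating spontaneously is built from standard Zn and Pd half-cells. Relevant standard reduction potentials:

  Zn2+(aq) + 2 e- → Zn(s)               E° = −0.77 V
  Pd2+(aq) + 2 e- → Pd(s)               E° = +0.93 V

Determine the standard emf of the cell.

+1.70 V

Of the two couples in this cell, the one with the more positive reduction potential is reduced at the cathode: here that is Pd²⁺/Pd (+0.93 V); Zn²⁺/Zn (−0.77 V) is the anode.
E°cell = E°(cathode) − E°(anode) = +0.93 − (−0.77) = +1.70 V.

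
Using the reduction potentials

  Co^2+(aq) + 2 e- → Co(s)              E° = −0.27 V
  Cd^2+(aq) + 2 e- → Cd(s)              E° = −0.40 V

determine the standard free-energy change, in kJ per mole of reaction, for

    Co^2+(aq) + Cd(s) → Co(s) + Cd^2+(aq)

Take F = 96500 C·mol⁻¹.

In the reaction as written Co^2+(aq) is reduced, so the Co²⁺/Co couple is the cathode and Cd²⁺/Cd is the anode.
E°cell = −0.27 − (−0.40) = +0.13 V; balancing electrons gives n = 2.
ΔG° = −nFE°cell = −(2)(96500)(+0.13) J/mol = −25.1 kJ/mol.

−25.1 kJ/mol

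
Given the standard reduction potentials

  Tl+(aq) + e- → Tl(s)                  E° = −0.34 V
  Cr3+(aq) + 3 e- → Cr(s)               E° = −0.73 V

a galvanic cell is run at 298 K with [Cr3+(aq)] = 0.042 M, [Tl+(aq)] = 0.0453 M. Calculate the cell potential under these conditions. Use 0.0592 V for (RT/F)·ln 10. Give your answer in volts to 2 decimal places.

Since E°(Tl⁺/Tl) > E°(Cr³⁺/Cr), Tl⁺/Tl serves as the cathode.
E°cell = −0.34 − (−0.73) = +0.39 V, with n = 3 electrons transferred.
For the overall reaction 3 Tl+(aq) + Cr(s) → 3 Tl(s) + Cr3+(aq), Q = [Cr3+(aq)] / [Tl+(aq)]^3 = 452, giving log Q = 2.655.
E = E° − (0.0592/n)·log Q = +0.39 − (0.0592/3)(2.655) = +0.34 V.

+0.34 V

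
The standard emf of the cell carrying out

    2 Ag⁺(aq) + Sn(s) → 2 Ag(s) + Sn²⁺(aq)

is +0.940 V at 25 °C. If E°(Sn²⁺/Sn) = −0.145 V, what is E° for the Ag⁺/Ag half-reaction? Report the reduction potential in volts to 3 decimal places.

In the reaction as written the Ag⁺/Ag couple is reduced (cathode) and Sn²⁺/Sn is oxidized (anode), so E°cell = E°(Ag⁺/Ag) − E°(Sn²⁺/Sn).
E°(Ag⁺/Ag) = E°cell + E°(anode) = +0.940 + (−0.145) = +0.795 V.

+0.795 V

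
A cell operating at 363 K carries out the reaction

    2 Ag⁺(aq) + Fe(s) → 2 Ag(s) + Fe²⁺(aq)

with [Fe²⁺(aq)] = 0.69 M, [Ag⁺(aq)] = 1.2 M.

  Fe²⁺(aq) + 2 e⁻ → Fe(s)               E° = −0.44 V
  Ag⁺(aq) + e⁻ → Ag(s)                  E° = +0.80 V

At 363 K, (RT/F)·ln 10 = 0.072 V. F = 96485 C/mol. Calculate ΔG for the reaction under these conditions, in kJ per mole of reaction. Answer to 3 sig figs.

E°cell = +0.80 − (−0.44) = +1.24 V; the balanced reaction transfers n = 2 electrons.
The reaction quotient is [Fe²⁺(aq)] / [Ag⁺(aq)]^2 = 0.479; by Nernst, E = +1.24 − (0.072/2)(−0.320) = +1.2515 V.
Then ΔG = −nFE = −2 × 96485 × +1.2515 J/mol = −242 kJ/mol.

−242 kJ/mol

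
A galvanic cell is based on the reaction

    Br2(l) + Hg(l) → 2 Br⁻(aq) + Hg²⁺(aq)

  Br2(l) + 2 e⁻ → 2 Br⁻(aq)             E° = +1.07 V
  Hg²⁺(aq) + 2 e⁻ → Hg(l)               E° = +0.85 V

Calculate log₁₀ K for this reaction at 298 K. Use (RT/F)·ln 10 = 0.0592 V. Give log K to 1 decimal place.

log K = 7.4

The Br₂/Br⁻ couple is reduced (cathode); E°cell = +1.07 − (+0.85) = +0.22 V with n = 2.
At equilibrium E = 0, so log K = nE°cell / 0.0592 = (2)(+0.22) / 0.0592 = 7.4.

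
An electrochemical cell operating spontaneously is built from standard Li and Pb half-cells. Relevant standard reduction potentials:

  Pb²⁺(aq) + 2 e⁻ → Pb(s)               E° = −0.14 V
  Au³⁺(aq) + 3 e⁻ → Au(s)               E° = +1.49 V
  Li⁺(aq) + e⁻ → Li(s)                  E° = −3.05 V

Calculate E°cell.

+2.91 V

Of the two couples in this cell, the one with the more positive reduction potential is reduced at the cathode: here that is Pb²⁺/Pb (−0.14 V); Li⁺/Li (−3.05 V) is the anode.
E°cell = E°(cathode) − E°(anode) = −0.14 − (−3.05) = +2.91 V.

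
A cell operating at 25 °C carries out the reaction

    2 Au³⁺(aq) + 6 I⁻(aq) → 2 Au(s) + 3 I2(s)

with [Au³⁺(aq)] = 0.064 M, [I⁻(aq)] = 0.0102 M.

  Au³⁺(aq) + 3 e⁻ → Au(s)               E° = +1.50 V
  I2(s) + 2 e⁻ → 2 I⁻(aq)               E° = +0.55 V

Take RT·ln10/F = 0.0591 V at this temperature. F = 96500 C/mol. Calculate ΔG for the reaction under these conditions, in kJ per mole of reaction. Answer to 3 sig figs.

The standard cell potential is +1.50 − (+0.55) = +0.95 V, with n = 6 electrons in the balanced equation.
Q = 1 / ([Au³⁺(aq)]^2·[I⁻(aq)]^6) = 2.17×10^14, so log Q = 14.336 and E = +0.95 − (0.0591/6)(14.336) = +0.8088 V.
Finally ΔG = −nFE = −(6)(96500 C/mol)(+0.8088 V) = −468 kJ/mol.

−468 kJ/mol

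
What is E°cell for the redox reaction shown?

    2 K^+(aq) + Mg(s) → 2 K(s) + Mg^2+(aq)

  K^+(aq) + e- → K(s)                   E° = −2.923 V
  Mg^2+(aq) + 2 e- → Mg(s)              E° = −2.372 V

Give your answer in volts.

In the reaction as written, K^+(aq) is reduced (cathode) and Mg^2+(aq) is produced by oxidation at the anode.
E°cell = E°(cathode) − E°(anode) = −2.923 − (−2.372) = −0.551 V.
The negative E°cell means the reaction is non-spontaneous in the direction written.

−0.551 V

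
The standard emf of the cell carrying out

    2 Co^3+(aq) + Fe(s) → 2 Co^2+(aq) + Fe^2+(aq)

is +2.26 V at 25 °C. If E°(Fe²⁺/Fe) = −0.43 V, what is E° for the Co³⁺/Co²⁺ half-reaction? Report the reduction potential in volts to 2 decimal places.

+1.83 V

In the reaction as written the Co³⁺/Co²⁺ couple is reduced (cathode) and Fe²⁺/Fe is oxidized (anode), so E°cell = E°(Co³⁺/Co²⁺) − E°(Fe²⁺/Fe).
E°(Co³⁺/Co²⁺) = E°cell + E°(anode) = +2.26 + (−0.43) = +1.83 V.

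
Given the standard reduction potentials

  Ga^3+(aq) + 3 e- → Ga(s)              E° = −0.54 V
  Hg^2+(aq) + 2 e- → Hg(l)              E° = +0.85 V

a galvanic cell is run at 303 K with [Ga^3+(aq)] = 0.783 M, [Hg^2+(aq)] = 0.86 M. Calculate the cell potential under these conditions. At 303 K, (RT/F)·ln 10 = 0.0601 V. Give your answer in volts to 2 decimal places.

+1.39 V

Since E°(Hg²⁺/Hg) > E°(Ga³⁺/Ga), Hg²⁺/Hg serves as the cathode.
E°cell = +0.85 − (−0.54) = +1.39 V, with n = 6 electrons transferred.
For the overall reaction 3 Hg^2+(aq) + 2 Ga(s) → 3 Hg(l) + 2 Ga^3+(aq), Q = [Ga^3+(aq)]^2 / [Hg^2+(aq)]^3 = 0.964, giving log Q = −0.016.
Applying E = E° − (RT ln10/nF)·log Q gives +1.39 − (0.0601/6)(−0.016) = +1.39 V.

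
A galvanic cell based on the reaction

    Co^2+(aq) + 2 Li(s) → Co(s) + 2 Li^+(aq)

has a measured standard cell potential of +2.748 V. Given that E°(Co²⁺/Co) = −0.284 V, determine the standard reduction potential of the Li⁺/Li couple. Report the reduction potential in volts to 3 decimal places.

In the reaction as written the Co²⁺/Co couple is reduced (cathode) and Li⁺/Li is oxidized (anode), so E°cell = E°(Co²⁺/Co) − E°(Li⁺/Li).
E°(Li⁺/Li) = E°(cathode) − E°cell = −0.284 − (+2.748) = −3.032 V.

−3.032 V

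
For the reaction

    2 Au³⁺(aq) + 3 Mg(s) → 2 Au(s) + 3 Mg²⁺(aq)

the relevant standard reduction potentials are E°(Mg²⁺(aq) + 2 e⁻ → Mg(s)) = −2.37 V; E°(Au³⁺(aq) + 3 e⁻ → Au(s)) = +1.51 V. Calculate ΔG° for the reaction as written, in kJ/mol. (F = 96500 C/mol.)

In the reaction as written Au³⁺(aq) is reduced, so the Au³⁺/Au couple is the cathode and Mg²⁺/Mg is the anode.
E°cell = +1.51 − (−2.37) = +3.88 V; balancing electrons gives n = 6.
ΔG° = −nFE°cell = −(6)(96500)(+3.88) J/mol = −2247 kJ/mol.

−2247 kJ/mol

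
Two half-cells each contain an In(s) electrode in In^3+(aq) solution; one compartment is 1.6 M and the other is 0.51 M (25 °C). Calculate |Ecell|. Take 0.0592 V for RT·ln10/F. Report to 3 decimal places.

For a concentration cell E°cell = 0, since both electrodes use the same couple.
The compartment with the higher In^3+(aq) concentration (1.6 M) acts as the cathode; ions are reduced there and produced at the dilute (0.51 M) anode.
With n = 3, Ecell = −(0.0592/3)·log([dilute]/[conc]) = −(0.0592/3)·log(0.51/1.6) = +0.010 V.

0.010 V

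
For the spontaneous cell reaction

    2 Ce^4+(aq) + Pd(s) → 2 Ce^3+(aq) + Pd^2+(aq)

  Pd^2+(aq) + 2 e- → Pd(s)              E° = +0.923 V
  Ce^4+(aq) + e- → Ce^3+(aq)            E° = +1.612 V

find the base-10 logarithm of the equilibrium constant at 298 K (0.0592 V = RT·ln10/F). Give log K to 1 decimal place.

log K = 23.3

The Ce⁴⁺/Ce³⁺ couple is reduced (cathode); E°cell = +1.612 − (+0.923) = +0.689 V with n = 2.
At equilibrium E = 0, so log K = nE°cell / 0.0592 = (2)(+0.689) / 0.0592 = 23.3.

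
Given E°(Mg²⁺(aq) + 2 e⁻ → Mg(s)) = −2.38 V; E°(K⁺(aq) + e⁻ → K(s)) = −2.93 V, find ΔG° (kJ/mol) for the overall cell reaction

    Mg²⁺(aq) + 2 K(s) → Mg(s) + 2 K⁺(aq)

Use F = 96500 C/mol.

In the reaction as written Mg²⁺(aq) is reduced, so the Mg²⁺/Mg couple is the cathode and K⁺/K is the anode.
E°cell = −2.38 − (−2.93) = +0.55 V; balancing electrons gives n = 2.
ΔG° = −nFE°cell = −(2)(96500)(+0.55) J/mol = −106 kJ/mol.

−106 kJ/mol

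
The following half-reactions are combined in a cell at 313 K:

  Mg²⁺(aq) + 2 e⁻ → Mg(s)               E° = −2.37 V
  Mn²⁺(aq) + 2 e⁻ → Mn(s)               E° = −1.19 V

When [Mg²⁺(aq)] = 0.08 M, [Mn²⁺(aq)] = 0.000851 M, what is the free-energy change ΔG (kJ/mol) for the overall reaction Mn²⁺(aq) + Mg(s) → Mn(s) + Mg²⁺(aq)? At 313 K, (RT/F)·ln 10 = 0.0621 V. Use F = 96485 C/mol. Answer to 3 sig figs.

With Mn²⁺/Mn reduced at the cathode, E°cell = −1.19 − (−2.37) = +1.18 V and n = 2.
Here Q = [Mg²⁺(aq)] / [Mn²⁺(aq)] = 94 (log Q = 1.973), giving E = +1.18 − (0.0621/2)·(1.973) = +1.1187 V.
Finally ΔG = −nFE = −(2)(96485 C/mol)(+1.1187 V) = −216 kJ/mol.

−216 kJ/mol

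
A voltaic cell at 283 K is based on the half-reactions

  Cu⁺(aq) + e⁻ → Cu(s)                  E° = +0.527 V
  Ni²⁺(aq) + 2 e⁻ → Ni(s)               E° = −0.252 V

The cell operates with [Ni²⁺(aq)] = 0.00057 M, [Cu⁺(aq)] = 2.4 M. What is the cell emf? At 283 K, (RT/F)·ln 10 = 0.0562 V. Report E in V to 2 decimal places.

+0.89 V

The Cu⁺/Cu couple has the more positive E°, so it is the cathode; Ni²⁺/Ni is the anode.
E°cell = +0.527 − (−0.252) = +0.779 V, with n = 2 electrons transferred.
The balanced reaction is 2 Cu⁺(aq) + Ni(s) → 2 Cu(s) + Ni²⁺(aq), so Q = [Ni²⁺(aq)] / [Cu⁺(aq)]^2 = 9.9×10^−5 and log Q = −4.005.
By the Nernst equation, E = +0.779 − (0.0562/2)·(−4.005) = +0.89 V.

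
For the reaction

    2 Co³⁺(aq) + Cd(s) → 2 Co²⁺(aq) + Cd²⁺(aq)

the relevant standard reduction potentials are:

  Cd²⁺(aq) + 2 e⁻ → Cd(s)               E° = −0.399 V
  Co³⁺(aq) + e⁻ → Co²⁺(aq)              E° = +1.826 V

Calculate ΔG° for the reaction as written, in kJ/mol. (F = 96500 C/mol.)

In the reaction as written Co³⁺(aq) is reduced, so the Co³⁺/Co²⁺ couple is the cathode and Cd²⁺/Cd is the anode.
E°cell = +1.826 − (−0.399) = +2.225 V; balancing electrons gives n = 2.
ΔG° = −nFE°cell = −(2)(96500)(+2.225) J/mol = −429 kJ/mol.

−429 kJ/mol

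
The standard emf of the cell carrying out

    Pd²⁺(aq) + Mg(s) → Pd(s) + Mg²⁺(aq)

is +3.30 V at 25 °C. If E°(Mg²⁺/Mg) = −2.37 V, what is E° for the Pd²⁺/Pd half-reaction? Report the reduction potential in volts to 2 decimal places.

+0.93 V

In the reaction as written the Pd²⁺/Pd couple is reduced (cathode) and Mg²⁺/Mg is oxidized (anode), so E°cell = E°(Pd²⁺/Pd) − E°(Mg²⁺/Mg).
E°(Pd²⁺/Pd) = E°cell + E°(anode) = +3.30 + (−2.37) = +0.93 V.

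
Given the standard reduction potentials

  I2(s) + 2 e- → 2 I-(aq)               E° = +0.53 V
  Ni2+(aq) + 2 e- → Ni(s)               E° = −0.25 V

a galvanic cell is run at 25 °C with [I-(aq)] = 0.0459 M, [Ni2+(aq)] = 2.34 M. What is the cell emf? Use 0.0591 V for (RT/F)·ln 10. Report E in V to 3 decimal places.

+0.848 V

I₂/I⁻ is reduced (cathode, E° = +0.53 V) and Ni²⁺/Ni is oxidized (anode).
The standard potential is +0.53 − (−0.25) = +0.78 V and the balanced reaction transfers n = 2 electrons.
Balancing gives I2(s) + Ni(s) → 2 I-(aq) + Ni2+(aq); hence Q = [I-(aq)]^2·[Ni2+(aq)] = 0.00493 (log Q = −2.307).
By the Nernst equation, E = +0.78 − (0.0591/2)·(−2.307) = +0.848 V.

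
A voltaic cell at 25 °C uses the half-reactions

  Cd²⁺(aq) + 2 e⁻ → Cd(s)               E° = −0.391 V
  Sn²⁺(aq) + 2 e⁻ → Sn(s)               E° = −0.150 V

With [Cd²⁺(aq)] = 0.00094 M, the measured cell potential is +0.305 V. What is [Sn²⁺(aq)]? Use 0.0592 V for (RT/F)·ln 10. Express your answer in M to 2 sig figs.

Sn²⁺/Sn is the cathode (higher E°); E°cell = −0.150 − (−0.391) = +0.241 V with n = 2.
Since E = E° − (0.0592/n)·log Q, log Q = n(E° − E)/0.0592 = −2.162.
The balanced reaction is Sn²⁺(aq) + Cd(s) → Sn(s) + Cd²⁺(aq), so Q = [Cd²⁺(aq)] / [Sn²⁺(aq)].
Isolating [Sn²⁺(aq)] in Q = 10^{−2.162} yields log [Sn²⁺(aq)] = −0.865, i.e. 0.14 M.

0.14 M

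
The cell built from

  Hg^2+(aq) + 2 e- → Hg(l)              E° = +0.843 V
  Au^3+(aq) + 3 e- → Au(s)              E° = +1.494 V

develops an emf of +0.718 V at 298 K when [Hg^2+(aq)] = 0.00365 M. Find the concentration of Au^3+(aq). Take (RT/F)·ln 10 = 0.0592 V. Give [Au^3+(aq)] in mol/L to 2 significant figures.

0.55 M

Au³⁺/Au is the cathode (higher E°); E°cell = +1.494 − (+0.843) = +0.651 V with n = 6.
Rearranging E = E° − (0.0592/n)·log Q gives log Q = 6(+0.651 − (+0.718))/0.0592 = −6.791.
For 2 Au^3+(aq) + 3 Hg(l) → 2 Au(s) + 3 Hg^2+(aq), the reaction quotient is Q = [Hg^2+(aq)]^3 / [Au^3+(aq)]^2.
Solving for the unknown gives log [Au^3+(aq)] = −0.261, so [Au^3+(aq)] ≈ 0.55 M.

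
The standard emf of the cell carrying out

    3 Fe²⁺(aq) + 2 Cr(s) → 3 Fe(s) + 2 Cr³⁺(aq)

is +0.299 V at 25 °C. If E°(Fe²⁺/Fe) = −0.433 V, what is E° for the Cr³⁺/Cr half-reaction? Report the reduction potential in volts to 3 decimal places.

−0.732 V

In the reaction as written the Fe²⁺/Fe couple is reduced (cathode) and Cr³⁺/Cr is oxidized (anode), so E°cell = E°(Fe²⁺/Fe) − E°(Cr³⁺/Cr).
E°(Cr³⁺/Cr) = E°(cathode) − E°cell = −0.433 − (+0.299) = −0.732 V.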